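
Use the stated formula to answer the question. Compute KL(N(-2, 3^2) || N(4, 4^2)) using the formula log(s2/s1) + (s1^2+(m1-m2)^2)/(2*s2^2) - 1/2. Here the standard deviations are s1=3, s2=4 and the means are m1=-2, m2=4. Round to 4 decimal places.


KL divergence between normal distributions:
KL = log(s2/s1) + (s1^2 + (m1-m2)^2)/(2*s2^2) - 1/2.
log(4/3) = 0.287682.
(3^2 + (-2-4)^2)/(2*4^2) = (9 + 36)/32 = 1.40625.
KL = 0.287682 + 1.40625 - 0.5 = 1.1939

1.1939


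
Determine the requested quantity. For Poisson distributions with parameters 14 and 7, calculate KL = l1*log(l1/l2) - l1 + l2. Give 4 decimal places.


KL divergence for Poisson:
KL = l1*log(l1/l2) - l1 + l2.
l1 = 14, l2 = 7.
log(14/7) = 0.693147.
l1*log(l1/l2) = 14 * 0.693147 = 9.704061.
KL = 9.704061 - 14 + 7 = 2.7041

2.7041


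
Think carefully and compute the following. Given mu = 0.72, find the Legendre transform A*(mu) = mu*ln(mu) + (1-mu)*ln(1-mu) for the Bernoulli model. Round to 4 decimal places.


Legendre transform for Bernoulli:
A*(mu) = mu*log(mu) + (1-mu)*log(1-mu).
mu = 0.72, 1-mu = 0.28.
mu*log(mu) = 0.72*log(0.72) = -0.236523.
(1-mu)*log(1-mu) = 0.28*log(0.28) = -0.35643.
A* = -0.236523 + -0.35643 = -0.5930

-0.5930


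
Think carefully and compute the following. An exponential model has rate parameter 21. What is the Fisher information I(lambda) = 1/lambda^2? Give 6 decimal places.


Fisher information for exponential: I(lambda) = 1/lambda^2.
lambda = 21, lambda^2 = 441.
I = 1/441 = 0.002268

0.002268


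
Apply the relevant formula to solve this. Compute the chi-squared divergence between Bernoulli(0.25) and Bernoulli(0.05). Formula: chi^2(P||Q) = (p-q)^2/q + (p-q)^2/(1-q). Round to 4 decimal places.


Chi-squared divergence between Bernoulli distributions:
chi^2 = (p-q)^2/q + (p-q)^2/(1-q).
p = 0.25, q = 0.05, p-q = 0.2.
(p-q)^2 = 0.04.
term1 = 0.04/0.05 = 0.8.
term2 = 0.04/0.95 = 0.042105.
chi^2 = 0.8 + 0.042105 = 0.8421

0.8421


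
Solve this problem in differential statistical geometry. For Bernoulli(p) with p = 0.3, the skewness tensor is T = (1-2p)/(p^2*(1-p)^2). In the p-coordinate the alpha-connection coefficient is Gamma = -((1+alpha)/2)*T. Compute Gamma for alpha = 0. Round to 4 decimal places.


Skewness (Amari-Chentsov) tensor: T = (1-2p)/(p^2*(1-p)^2).
p = 0.3, 1-2p = 0.4, p^2 = 0.09, (1-p)^2 = 0.49.
T = 0.4/(0.09 * 0.49) = 9.070295.
In the p-coordinate, Gamma^(alpha) = Gamma^(0) - (alpha/2)*T with Gamma^(0) = (1/2)*g'(p) = -T/2,
so Gamma^(alpha) = -((1+alpha)/2)*T.
alpha = 0, -(1+alpha)/2 = -0.5.
Gamma = -0.5 * 9.070295 = -4.5351

-4.5351


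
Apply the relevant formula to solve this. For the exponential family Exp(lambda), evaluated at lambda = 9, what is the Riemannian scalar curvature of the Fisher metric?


This family has a single free parameter, so its statistical manifold
is 1-dimensional. The Riemann curvature tensor of any 1-dimensional
Riemannian manifold vanishes identically, so R = 0.

0


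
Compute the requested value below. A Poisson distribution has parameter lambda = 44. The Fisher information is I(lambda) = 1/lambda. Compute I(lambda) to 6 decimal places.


Fisher information for Poisson: I(lambda) = 1/lambda.
lambda = 44.
I(lambda) = 1/44 = 0.022727

0.022727


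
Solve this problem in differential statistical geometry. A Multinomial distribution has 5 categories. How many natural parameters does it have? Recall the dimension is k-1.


Exponential family dimension calculation:
For Multinomial with k=5 categories, dim = k-1 = 4.

4


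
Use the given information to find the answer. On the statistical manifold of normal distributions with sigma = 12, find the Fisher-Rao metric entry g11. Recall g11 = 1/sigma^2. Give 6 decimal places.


For the 2-parameter normal family, the Fisher metric has:
  g11 = 1/sigma^2, g22 = 2/sigma^2.
sigma = 12, sigma^2 = 144.
g11 = 0.006944

0.006944


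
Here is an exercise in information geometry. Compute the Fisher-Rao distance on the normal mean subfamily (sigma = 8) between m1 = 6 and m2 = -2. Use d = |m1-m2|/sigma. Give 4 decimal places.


On the fixed-variance normal subfamily, geodesic distance = |m1-m2|/sigma.
|6 - -2| = 8.
sigma = 8.
d = 8/8 = 1.0000

1.0000


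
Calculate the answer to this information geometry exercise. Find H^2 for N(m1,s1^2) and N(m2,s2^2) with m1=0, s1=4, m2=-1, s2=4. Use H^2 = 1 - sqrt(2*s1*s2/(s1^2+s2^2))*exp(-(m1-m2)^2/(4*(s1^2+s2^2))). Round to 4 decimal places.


Squared Hellinger distance for Gaussians:
H^2 = 1 - sqrt(2*s1*s2/(s1^2+s2^2)) * exp(-(m1-m2)^2/(4*(s1^2+s2^2))).
s1^2 = 16, s2^2 = 16, s1^2+s2^2 = 32.
sqrt(2*4*4/(32)) = 1.0.
(m1-m2)^2 = (1)^2 = 1.
exp(-1/(4*32)) = exp(-0.007812) = 0.992218.
H^2 = 1 - 1.0*0.992218 = 0.0078

0.0078


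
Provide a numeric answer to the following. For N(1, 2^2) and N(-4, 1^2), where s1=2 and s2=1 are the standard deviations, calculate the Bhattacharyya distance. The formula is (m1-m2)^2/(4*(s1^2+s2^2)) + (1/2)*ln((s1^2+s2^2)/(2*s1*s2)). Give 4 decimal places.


Bhattacharyya distance between two Gaussians:
DB = (m1-m2)^2/(4*(s1^2+s2^2)) + (1/2)*ln((s1^2+s2^2)/(2*s1*s2)).
(m1-m2)^2 = (5)^2 = 25.
s1^2+s2^2 = 4 + 1 = 5.
term1 = 25/20 = 1.25.
term2 = 0.5*ln(5/4.0) = 0.111572.
DB = 1.25 + 0.111572 = 1.3616

1.3616


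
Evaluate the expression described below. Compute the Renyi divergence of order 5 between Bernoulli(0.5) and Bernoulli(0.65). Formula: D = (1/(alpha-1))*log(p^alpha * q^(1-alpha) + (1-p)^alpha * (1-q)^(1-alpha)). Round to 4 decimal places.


Renyi divergence of order alpha between Bernoulli distributions:
D = (1/(alpha-1))*log(p^alpha * q^(1-alpha) + (1-p)^alpha * (1-q)^(1-alpha)).
alpha = 5, p = 0.5, q = 0.65.
p^alpha * q^(1-alpha) = 0.5^5 * 0.65^-4 = 0.175064.
(1-p)^alpha * (1-q)^(1-alpha) = 0.5^5 * 0.35^-4 = 2.082466.
sum = 0.175064 + 2.082466 = 2.25753.
D = (1/4)*log(2.25753) = 0.2036

0.2036


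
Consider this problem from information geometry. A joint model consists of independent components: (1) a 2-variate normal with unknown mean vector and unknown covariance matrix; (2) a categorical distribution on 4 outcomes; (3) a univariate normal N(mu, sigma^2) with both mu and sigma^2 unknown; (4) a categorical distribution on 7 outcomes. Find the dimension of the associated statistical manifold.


The dimension of a statistical manifold equals the number of free
(independent) real parameters of the model. For a product of independent
blocks the parameter counts add.
- 2-variate normal: 2 (mean) + 2*3/2 = 3 (symmetric covariance) = 5.
- categorical on 4 outcomes (probabilities sum to 1): 4-1 = 3.
- normal (mu, sigma^2): 2.
- categorical on 7 outcomes (probabilities sum to 1): 7-1 = 6.
Total = 5 + 3 + 2 + 6 = 16.
Dimension = 16

16


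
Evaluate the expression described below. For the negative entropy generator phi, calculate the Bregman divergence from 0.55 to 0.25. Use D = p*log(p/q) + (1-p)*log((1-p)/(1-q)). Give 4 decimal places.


Bregman divergence with negative entropy generator:
D = p*log(p/q) + (1-p)*log((1-p)/(1-q)).
p = 0.55, q = 0.25.
p*log(p/q) = 0.55*log(0.55/0.25) = 0.433652.
(1-p)*log((1-p)/(1-q)) = 0.45*log(0.45/0.75) = -0.229872.
D = 0.433652 + -0.229872 = 0.2038

0.2038


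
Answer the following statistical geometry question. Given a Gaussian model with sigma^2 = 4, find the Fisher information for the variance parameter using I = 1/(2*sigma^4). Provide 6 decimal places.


Fisher information for variance: I(sigma^2) = 1/(2*sigma^4).
sigma^2 = 4, so sigma^4 = 16.
I = 1/(2*16) = 1/32 = 0.031250

0.031250


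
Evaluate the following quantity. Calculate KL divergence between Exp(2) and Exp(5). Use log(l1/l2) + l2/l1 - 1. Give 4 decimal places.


KL divergence for exponential family:
KL = log(l1/l2) + l2/l1 - 1.
log(2/5) = -0.916291.
5/2 = 2.5.
KL = -0.916291 + 2.5 - 1 = 0.5837

0.5837


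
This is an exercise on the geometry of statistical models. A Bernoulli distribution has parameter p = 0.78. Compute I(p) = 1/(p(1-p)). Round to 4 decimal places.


For Bernoulli(p), Fisher information is I(p) = 1/(p*(1-p)).
p = 0.78, 1-p = 0.22.
p*(1-p) = 0.1716.
I(p) = 1/0.1716 = 5.8275

5.8275


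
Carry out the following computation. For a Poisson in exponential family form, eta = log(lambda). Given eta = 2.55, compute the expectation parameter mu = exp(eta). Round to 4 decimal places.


Expectation parameter for Poisson exponential family:
mu = exp(eta).
eta = 2.55.
mu = exp(2.55) = 12.8071

12.8071


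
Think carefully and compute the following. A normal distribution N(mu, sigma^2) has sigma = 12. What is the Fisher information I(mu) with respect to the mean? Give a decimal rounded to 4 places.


The Fisher information for the mean of a normal distribution is I(mu) = 1/sigma^2.
sigma = 12, so sigma^2 = 144.
I(mu) = 1/144 = 0.0069

0.0069


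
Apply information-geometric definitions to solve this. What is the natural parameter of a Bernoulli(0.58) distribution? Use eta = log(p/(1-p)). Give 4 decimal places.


Natural parameter for Bernoulli: eta = log(p/(1-p)).
p = 0.58, 1-p = 0.42.
p/(1-p) = 1.380952.
eta = log(1.380952) = 0.3228

0.3228


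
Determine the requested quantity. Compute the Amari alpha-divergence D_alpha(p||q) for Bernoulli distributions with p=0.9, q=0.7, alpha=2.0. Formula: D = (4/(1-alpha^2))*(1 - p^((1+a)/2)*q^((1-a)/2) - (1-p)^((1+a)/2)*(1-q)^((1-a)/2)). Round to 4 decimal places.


Amari alpha-divergence:
D = (4/(1-alpha^2))*(1 - p^((1+a)/2)*q^((1-a)/2) - (1-p)^((1+a)/2)*(1-q)^((1-a)/2)).
alpha = 2.0, p = 0.9, q = 0.7.
e1 = (1+alpha)/2 = 1.5, e2 = (1-alpha)/2 = -0.5.
t1 = p^e1 * q^e2 = 0.9^1.5 * 0.7^-0.5 = 1.020504.
t2 = (1-p)^e1 * (1-q)^e2 = 0.1^1.5 * 0.3^-0.5 = 0.057735.
4/(1-alpha^2) = -1.333333.
D = -1.333333*(1 - 1.020504 - 0.057735) = 0.1043

0.1043


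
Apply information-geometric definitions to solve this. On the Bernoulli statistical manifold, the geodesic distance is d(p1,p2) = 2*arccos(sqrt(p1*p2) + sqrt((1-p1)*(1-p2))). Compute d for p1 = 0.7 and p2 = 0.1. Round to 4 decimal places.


Geodesic distance on Bernoulli manifold:
d(p1,p2) = 2*arccos(sqrt(p1*p2) + sqrt((1-p1)*(1-p2))).
sqrt(p1*p2) = sqrt(0.7*0.1) = 0.264575.
sqrt((1-p1)*(1-p2)) = sqrt(0.3*0.9) = 0.519615.
arg = 0.264575 + 0.519615 = 0.78419.
d = 2*arccos(0.78419) = 1.3388

1.3388


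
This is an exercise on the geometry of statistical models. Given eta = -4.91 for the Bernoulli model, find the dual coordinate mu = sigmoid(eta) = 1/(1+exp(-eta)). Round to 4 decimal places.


Dual coordinate (expectation parameter) for Bernoulli:
mu = 1/(1+exp(-eta)).
eta = -4.91.
exp(-eta) = exp(4.91) = 135.639414.
mu = 1/(1+135.639414) = 0.0073

0.0073


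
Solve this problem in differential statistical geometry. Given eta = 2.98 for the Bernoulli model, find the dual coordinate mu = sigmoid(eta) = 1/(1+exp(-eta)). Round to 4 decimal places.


Dual coordinate (expectation parameter) for Bernoulli:
mu = 1/(1+exp(-eta)).
eta = 2.98.
exp(-eta) = exp(-2.98) = 0.050793.
mu = 1/(1+0.050793) = 0.9517

0.9517


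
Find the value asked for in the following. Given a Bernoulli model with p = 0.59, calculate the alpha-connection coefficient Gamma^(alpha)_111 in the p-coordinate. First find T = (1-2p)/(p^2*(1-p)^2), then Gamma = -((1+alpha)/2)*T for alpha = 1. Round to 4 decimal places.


Skewness (Amari-Chentsov) tensor: T = (1-2p)/(p^2*(1-p)^2).
p = 0.59, 1-2p = -0.18, p^2 = 0.3481, (1-p)^2 = 0.1681.
T = -0.18/(0.3481 * 0.1681) = -3.076102.
In the p-coordinate, Gamma^(alpha) = Gamma^(0) - (alpha/2)*T with Gamma^(0) = (1/2)*g'(p) = -T/2,
so Gamma^(alpha) = -((1+alpha)/2)*T.
alpha = 1, -(1+alpha)/2 = -1.0.
Gamma = -1.0 * -3.076102 = 3.0761

3.0761


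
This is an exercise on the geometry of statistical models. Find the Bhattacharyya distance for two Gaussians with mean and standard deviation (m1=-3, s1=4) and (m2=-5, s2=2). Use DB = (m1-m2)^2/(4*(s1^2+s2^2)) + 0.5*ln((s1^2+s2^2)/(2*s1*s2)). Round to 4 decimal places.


Bhattacharyya distance between two Gaussians:
DB = (m1-m2)^2/(4*(s1^2+s2^2)) + (1/2)*ln((s1^2+s2^2)/(2*s1*s2)).
(m1-m2)^2 = (2)^2 = 4.
s1^2+s2^2 = 16 + 4 = 20.
term1 = 4/80 = 0.05.
term2 = 0.5*ln(20/16.0) = 0.111572.
DB = 0.05 + 0.111572 = 0.1616

0.1616


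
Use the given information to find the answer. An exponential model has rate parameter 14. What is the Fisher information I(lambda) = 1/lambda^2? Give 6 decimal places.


Fisher information for exponential: I(lambda) = 1/lambda^2.
lambda = 14, lambda^2 = 196.
I = 1/196 = 0.005102

0.005102


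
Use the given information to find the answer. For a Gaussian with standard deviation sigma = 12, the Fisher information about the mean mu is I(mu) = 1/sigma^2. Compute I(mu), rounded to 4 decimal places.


The Fisher information for the mean of a normal distribution is I(mu) = 1/sigma^2.
sigma = 12, so sigma^2 = 144.
I(mu) = 1/144 = 0.0069

0.0069


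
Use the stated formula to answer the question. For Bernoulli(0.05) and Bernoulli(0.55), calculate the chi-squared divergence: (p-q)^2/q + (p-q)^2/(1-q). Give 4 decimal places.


Chi-squared divergence between Bernoulli distributions:
chi^2 = (p-q)^2/q + (p-q)^2/(1-q).
p = 0.05, q = 0.55, p-q = -0.5.
(p-q)^2 = 0.25.
term1 = 0.25/0.55 = 0.454545.
term2 = 0.25/0.45 = 0.555556.
chi^2 = 0.454545 + 0.555556 = 1.0101

1.0101


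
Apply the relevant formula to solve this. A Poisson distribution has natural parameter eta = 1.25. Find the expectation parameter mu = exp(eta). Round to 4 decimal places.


Expectation parameter for Poisson exponential family:
mu = exp(eta).
eta = 1.25.
mu = exp(1.25) = 3.4903

3.4903


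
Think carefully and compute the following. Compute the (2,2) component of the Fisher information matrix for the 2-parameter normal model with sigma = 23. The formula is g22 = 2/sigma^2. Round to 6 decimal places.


For the 2-parameter normal family, the Fisher metric has:
  g11 = 1/sigma^2, g22 = 2/sigma^2.
sigma = 23, sigma^2 = 529.
g22 = 0.003781

0.003781


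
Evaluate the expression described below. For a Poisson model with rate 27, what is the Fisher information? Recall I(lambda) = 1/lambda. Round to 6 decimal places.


Fisher information for Poisson: I(lambda) = 1/lambda.
lambda = 27.
I(lambda) = 1/27 = 0.037037

0.037037


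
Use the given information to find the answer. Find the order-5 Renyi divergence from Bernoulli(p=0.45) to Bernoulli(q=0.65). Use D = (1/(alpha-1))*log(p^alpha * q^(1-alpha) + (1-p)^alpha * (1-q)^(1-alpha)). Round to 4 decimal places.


Renyi divergence of order alpha between Bernoulli distributions:
D = (1/(alpha-1))*log(p^alpha * q^(1-alpha) + (1-p)^alpha * (1-q)^(1-alpha)).
alpha = 5, p = 0.45, q = 0.65.
p^alpha * q^(1-alpha) = 0.45^5 * 0.65^-4 = 0.103373.
(1-p)^alpha * (1-q)^(1-alpha) = 0.55^5 * 0.35^-4 = 3.353832.
sum = 0.103373 + 3.353832 = 3.457205.
D = (1/4)*log(3.457205) = 0.3101

0.3101


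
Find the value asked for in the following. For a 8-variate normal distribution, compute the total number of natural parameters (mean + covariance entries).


Exponential family dimension calculation:
For 8-dim MVN: mean has 8 params, covariance has 8*9/2 = 36 unique entries.
Total dim = 8 + 36 = 44.

44


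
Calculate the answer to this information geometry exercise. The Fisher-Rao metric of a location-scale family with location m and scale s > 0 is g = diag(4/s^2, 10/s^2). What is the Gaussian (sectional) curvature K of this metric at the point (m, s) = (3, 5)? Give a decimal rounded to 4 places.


The metric has the form g = (A dm^2 + B ds^2)/s^2 with A = 4, B = 10.
Substitute u = sqrt(A/B)*m: g = B*(du^2 + ds^2)/s^2, i.e. B times the
Poincare upper half-plane metric, which has constant Gaussian curvature -1.
Scaling a 2D metric by a constant c divides the Gaussian curvature by c,
so K = -1/B = -1/(10) = -0.1000 everywhere (the point (m, s) = (3, 5) is irrelevant:
the curvature is constant).
The requested Gaussian curvature is K = -0.1000.

-0.1000


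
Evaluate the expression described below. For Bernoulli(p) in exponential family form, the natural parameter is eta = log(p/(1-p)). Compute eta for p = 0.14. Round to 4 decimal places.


Natural parameter for Bernoulli: eta = log(p/(1-p)).
p = 0.14, 1-p = 0.86.
p/(1-p) = 0.162791.
eta = log(0.162791) = -1.8153

-1.8153


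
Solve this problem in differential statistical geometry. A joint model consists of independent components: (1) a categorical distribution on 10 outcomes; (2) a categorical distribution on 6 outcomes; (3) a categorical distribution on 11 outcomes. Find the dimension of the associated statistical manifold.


The dimension of a statistical manifold equals the number of free
(independent) real parameters of the model. For a product of independent
blocks the parameter counts add.
- categorical on 10 outcomes (probabilities sum to 1): 10-1 = 9.
- categorical on 6 outcomes (probabilities sum to 1): 6-1 = 5.
- categorical on 11 outcomes (probabilities sum to 1): 11-1 = 10.
Total = 9 + 5 + 10 = 24.
Dimension = 24

24


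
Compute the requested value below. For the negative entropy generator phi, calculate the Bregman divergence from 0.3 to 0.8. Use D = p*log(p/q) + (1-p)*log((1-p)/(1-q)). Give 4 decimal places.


Bregman divergence with negative entropy generator:
D = p*log(p/q) + (1-p)*log((1-p)/(1-q)).
p = 0.3, q = 0.8.
p*log(p/q) = 0.3*log(0.3/0.8) = -0.294249.
(1-p)*log((1-p)/(1-q)) = 0.7*log(0.7/0.2) = 0.876934.
D = -0.294249 + 0.876934 = 0.5827

0.5827


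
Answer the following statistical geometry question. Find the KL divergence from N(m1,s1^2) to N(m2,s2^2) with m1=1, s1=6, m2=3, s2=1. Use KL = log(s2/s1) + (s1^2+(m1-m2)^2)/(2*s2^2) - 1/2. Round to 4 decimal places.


KL divergence between normal distributions:
KL = log(s2/s1) + (s1^2 + (m1-m2)^2)/(2*s2^2) - 1/2.
log(1/6) = -1.791759.
(6^2 + (1-3)^2)/(2*1^2) = (36 + 4)/2 = 20.0.
KL = -1.791759 + 20.0 - 0.5 = 17.7082

17.7082


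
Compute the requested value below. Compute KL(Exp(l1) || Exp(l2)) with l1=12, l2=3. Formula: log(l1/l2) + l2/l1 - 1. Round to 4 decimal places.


KL divergence for exponential family:
KL = log(l1/l2) + l2/l1 - 1.
log(12/3) = 1.386294.
3/12 = 0.25.
KL = 1.386294 + 0.25 - 1 = 0.6363

0.6363


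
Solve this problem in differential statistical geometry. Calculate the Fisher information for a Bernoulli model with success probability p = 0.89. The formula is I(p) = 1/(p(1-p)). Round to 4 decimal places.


For Bernoulli(p), Fisher information is I(p) = 1/(p*(1-p)).
p = 0.89, 1-p = 0.11.
p*(1-p) = 0.0979.
I(p) = 1/0.0979 = 10.2145

10.2145


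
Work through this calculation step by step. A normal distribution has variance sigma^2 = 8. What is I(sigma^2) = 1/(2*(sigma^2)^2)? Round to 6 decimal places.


Fisher information for variance: I(sigma^2) = 1/(2*sigma^4).
sigma^2 = 8, so sigma^4 = 64.
I = 1/(2*64) = 1/128 = 0.007813

0.007813


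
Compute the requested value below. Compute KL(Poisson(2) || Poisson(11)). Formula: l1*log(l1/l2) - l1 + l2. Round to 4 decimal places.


KL divergence for Poisson:
KL = l1*log(l1/l2) - l1 + l2.
l1 = 2, l2 = 11.
log(2/11) = -1.704748.
l1*log(l1/l2) = 2 * -1.704748 = -3.409496.
KL = -3.409496 - 2 + 11 = 5.5905

5.5905


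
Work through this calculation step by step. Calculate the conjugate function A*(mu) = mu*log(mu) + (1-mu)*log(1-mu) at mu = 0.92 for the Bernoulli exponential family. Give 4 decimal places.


Legendre transform for Bernoulli:
A*(mu) = mu*log(mu) + (1-mu)*log(1-mu).
mu = 0.92, 1-mu = 0.08.
mu*log(mu) = 0.92*log(0.92) = -0.076711.
(1-mu)*log(1-mu) = 0.08*log(0.08) = -0.202058.
A* = -0.076711 + -0.202058 = -0.2788

-0.2788


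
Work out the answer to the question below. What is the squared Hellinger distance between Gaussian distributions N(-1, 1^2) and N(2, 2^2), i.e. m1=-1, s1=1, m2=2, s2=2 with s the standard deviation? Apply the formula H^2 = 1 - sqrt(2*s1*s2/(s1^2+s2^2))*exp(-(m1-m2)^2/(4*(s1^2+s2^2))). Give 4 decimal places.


Squared Hellinger distance for Gaussians:
H^2 = 1 - sqrt(2*s1*s2/(s1^2+s2^2)) * exp(-(m1-m2)^2/(4*(s1^2+s2^2))).
s1^2 = 1, s2^2 = 4, s1^2+s2^2 = 5.
sqrt(2*1*2/(5)) = 0.894427.
(m1-m2)^2 = (-3)^2 = 9.
exp(-9/(4*5)) = exp(-0.45) = 0.637628.
H^2 = 1 - 0.894427*0.637628 = 0.4297

0.4297


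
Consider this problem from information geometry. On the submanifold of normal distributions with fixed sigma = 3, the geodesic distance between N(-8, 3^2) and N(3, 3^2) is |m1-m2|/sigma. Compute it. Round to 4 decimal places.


On the fixed-variance normal subfamily, geodesic distance = |m1-m2|/sigma.
|-8 - 3| = 11.
sigma = 3.
d = 11/3 = 3.6667

3.6667


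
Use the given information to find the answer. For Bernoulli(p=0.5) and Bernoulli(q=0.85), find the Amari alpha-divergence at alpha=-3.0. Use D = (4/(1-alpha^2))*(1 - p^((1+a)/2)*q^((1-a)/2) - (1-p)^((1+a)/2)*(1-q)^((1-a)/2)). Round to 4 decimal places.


Amari alpha-divergence:
D = (4/(1-alpha^2))*(1 - p^((1+a)/2)*q^((1-a)/2) - (1-p)^((1+a)/2)*(1-q)^((1-a)/2)).
alpha = -3.0, p = 0.5, q = 0.85.
e1 = (1+alpha)/2 = -1.0, e2 = (1-alpha)/2 = 2.0.
t1 = p^e1 * q^e2 = 0.5^-1.0 * 0.85^2.0 = 1.445.
t2 = (1-p)^e1 * (1-q)^e2 = 0.5^-1.0 * 0.15^2.0 = 0.045.
4/(1-alpha^2) = -0.5.
D = -0.5*(1 - 1.445 - 0.045) = 0.2450

0.2450


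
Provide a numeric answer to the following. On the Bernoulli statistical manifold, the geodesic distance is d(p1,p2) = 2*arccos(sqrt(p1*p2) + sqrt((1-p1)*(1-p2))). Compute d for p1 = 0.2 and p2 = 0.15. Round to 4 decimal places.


Geodesic distance on Bernoulli manifold:
d(p1,p2) = 2*arccos(sqrt(p1*p2) + sqrt((1-p1)*(1-p2))).
sqrt(p1*p2) = sqrt(0.2*0.15) = 0.173205.
sqrt((1-p1)*(1-p2)) = sqrt(0.8*0.85) = 0.824621.
arg = 0.173205 + 0.824621 = 0.997826.
d = 2*arccos(0.997826) = 0.1319

0.1319


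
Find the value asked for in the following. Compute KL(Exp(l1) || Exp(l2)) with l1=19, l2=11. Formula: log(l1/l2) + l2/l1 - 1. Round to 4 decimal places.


KL divergence for exponential family:
KL = log(l1/l2) + l2/l1 - 1.
log(19/11) = 0.546544.
11/19 = 0.578947.
KL = 0.546544 + 0.578947 - 1 = 0.1255

0.1255


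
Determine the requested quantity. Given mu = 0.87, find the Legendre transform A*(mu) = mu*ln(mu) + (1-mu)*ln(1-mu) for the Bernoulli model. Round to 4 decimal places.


Legendre transform for Bernoulli:
A*(mu) = mu*log(mu) + (1-mu)*log(1-mu).
mu = 0.87, 1-mu = 0.13.
mu*log(mu) = 0.87*log(0.87) = -0.121158.
(1-mu)*log(1-mu) = 0.13*log(0.13) = -0.265229.
A* = -0.121158 + -0.265229 = -0.3864

-0.3864


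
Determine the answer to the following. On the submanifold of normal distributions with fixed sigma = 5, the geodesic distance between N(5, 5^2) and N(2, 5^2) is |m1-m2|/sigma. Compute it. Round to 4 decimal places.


On the fixed-variance normal subfamily, geodesic distance = |m1-m2|/sigma.
|5 - 2| = 3.
sigma = 5.
d = 3/5 = 0.6000

0.6000


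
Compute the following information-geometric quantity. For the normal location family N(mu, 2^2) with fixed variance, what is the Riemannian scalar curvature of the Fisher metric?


This family has a single free parameter, so its statistical manifold
is 1-dimensional. The Riemann curvature tensor of any 1-dimensional
Riemannian manifold vanishes identically, so R = 0.

0


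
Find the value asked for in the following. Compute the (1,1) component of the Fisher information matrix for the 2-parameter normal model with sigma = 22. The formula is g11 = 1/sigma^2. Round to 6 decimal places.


For the 2-parameter normal family, the Fisher metric has:
  g11 = 1/sigma^2, g22 = 2/sigma^2.
sigma = 22, sigma^2 = 484.
g11 = 0.002066

0.002066


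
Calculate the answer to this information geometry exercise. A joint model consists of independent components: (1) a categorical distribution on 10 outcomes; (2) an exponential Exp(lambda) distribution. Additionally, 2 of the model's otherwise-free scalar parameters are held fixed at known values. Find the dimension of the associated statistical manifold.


The dimension of a statistical manifold equals the number of free
(independent) real parameters of the model. For a product of independent
blocks the parameter counts add.
- categorical on 10 outcomes (probabilities sum to 1): 10-1 = 9.
- exponential (lambda): 1.
Total = 9 + 1 = 10.
2 parameter(s) fixed at known values: 10 - 2 = 8.
Dimension = 8

8


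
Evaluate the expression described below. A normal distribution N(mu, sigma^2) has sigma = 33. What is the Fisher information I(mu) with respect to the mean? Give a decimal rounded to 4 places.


The Fisher information for the mean of a normal distribution is I(mu) = 1/sigma^2.
sigma = 33, so sigma^2 = 1089.
I(mu) = 1/1089 = 0.0009

0.0009


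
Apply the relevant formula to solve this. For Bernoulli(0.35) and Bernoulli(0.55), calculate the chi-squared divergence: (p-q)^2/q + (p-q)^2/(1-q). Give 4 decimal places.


Chi-squared divergence between Bernoulli distributions:
chi^2 = (p-q)^2/q + (p-q)^2/(1-q).
p = 0.35, q = 0.55, p-q = -0.2.
(p-q)^2 = 0.04.
term1 = 0.04/0.55 = 0.072727.
term2 = 0.04/0.45 = 0.088889.
chi^2 = 0.072727 + 0.088889 = 0.1616

0.1616


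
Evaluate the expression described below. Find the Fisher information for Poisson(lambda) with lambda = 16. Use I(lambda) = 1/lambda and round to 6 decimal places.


Fisher information for Poisson: I(lambda) = 1/lambda.
lambda = 16.
I(lambda) = 1/16 = 0.062500

0.062500


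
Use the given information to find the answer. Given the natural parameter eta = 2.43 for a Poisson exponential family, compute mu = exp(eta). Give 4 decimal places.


Expectation parameter for Poisson exponential family:
mu = exp(eta).
eta = 2.43.
mu = exp(2.43) = 11.3589

11.3589


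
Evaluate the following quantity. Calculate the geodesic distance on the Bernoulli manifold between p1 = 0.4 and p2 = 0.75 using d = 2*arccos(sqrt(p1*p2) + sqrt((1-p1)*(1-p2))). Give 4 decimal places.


Geodesic distance on Bernoulli manifold:
d(p1,p2) = 2*arccos(sqrt(p1*p2) + sqrt((1-p1)*(1-p2))).
sqrt(p1*p2) = sqrt(0.4*0.75) = 0.547723.
sqrt((1-p1)*(1-p2)) = sqrt(0.6*0.25) = 0.387298.
arg = 0.547723 + 0.387298 = 0.935021.
d = 2*arccos(0.935021) = 0.7250

0.7250


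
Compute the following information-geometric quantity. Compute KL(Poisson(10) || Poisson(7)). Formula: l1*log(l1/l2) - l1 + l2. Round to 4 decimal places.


KL divergence for Poisson:
KL = l1*log(l1/l2) - l1 + l2.
l1 = 10, l2 = 7.
log(10/7) = 0.356675.
l1*log(l1/l2) = 10 * 0.356675 = 3.566749.
KL = 3.566749 - 10 + 7 = 0.5667

0.5667


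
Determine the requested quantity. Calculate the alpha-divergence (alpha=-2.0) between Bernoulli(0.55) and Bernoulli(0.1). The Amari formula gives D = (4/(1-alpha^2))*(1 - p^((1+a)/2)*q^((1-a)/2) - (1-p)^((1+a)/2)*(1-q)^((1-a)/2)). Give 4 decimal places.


Amari alpha-divergence:
D = (4/(1-alpha^2))*(1 - p^((1+a)/2)*q^((1-a)/2) - (1-p)^((1+a)/2)*(1-q)^((1-a)/2)).
alpha = -2.0, p = 0.55, q = 0.1.
e1 = (1+alpha)/2 = -0.5, e2 = (1-alpha)/2 = 1.5.
t1 = p^e1 * q^e2 = 0.55^-0.5 * 0.1^1.5 = 0.04264.
t2 = (1-p)^e1 * (1-q)^e2 = 0.45^-0.5 * 0.9^1.5 = 1.272792.
4/(1-alpha^2) = -1.333333.
D = -1.333333*(1 - 0.04264 - 1.272792) = 0.4206

0.4206


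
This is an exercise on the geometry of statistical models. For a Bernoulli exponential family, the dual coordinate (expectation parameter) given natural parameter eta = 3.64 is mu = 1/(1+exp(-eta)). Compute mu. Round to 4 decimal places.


Dual coordinate (expectation parameter) for Bernoulli:
mu = 1/(1+exp(-eta)).
eta = 3.64.
exp(-eta) = exp(-3.64) = 0.026252.
mu = 1/(1+0.026252) = 0.9744

0.9744


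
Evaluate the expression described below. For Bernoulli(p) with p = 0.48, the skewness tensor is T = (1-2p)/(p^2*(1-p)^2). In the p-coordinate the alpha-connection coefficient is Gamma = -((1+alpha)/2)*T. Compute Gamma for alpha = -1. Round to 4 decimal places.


Skewness (Amari-Chentsov) tensor: T = (1-2p)/(p^2*(1-p)^2).
p = 0.48, 1-2p = 0.04, p^2 = 0.2304, (1-p)^2 = 0.2704.
T = 0.04/(0.2304 * 0.2704) = 0.642053.
In the p-coordinate, Gamma^(alpha) = Gamma^(0) - (alpha/2)*T with Gamma^(0) = (1/2)*g'(p) = -T/2,
so Gamma^(alpha) = -((1+alpha)/2)*T.
alpha = -1, -(1+alpha)/2 = 0.0.
Gamma = 0.0 * 0.642053 = 0.0000

0.0000


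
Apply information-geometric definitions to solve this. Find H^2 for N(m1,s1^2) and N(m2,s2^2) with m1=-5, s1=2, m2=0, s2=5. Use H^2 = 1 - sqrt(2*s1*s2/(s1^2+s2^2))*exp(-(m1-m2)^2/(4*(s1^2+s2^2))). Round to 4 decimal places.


Squared Hellinger distance for Gaussians:
H^2 = 1 - sqrt(2*s1*s2/(s1^2+s2^2)) * exp(-(m1-m2)^2/(4*(s1^2+s2^2))).
s1^2 = 4, s2^2 = 25, s1^2+s2^2 = 29.
sqrt(2*2*5/(29)) = 0.830455.
(m1-m2)^2 = (-5)^2 = 25.
exp(-25/(4*29)) = exp(-0.215517) = 0.806124.
H^2 = 1 - 0.830455*0.806124 = 0.3306

0.3306


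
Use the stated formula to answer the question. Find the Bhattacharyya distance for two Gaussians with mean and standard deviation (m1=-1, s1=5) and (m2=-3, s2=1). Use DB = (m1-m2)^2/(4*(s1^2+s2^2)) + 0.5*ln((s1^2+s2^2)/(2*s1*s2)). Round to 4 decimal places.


Bhattacharyya distance between two Gaussians:
DB = (m1-m2)^2/(4*(s1^2+s2^2)) + (1/2)*ln((s1^2+s2^2)/(2*s1*s2)).
(m1-m2)^2 = (2)^2 = 4.
s1^2+s2^2 = 25 + 1 = 26.
term1 = 4/104 = 0.038462.
term2 = 0.5*ln(26/10.0) = 0.477756.
DB = 0.038462 + 0.477756 = 0.5162

0.5162


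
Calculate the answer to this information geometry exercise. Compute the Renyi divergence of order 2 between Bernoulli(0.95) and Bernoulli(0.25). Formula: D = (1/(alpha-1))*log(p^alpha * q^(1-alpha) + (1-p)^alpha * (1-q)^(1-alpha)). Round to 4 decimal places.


Renyi divergence of order alpha between Bernoulli distributions:
D = (1/(alpha-1))*log(p^alpha * q^(1-alpha) + (1-p)^alpha * (1-q)^(1-alpha)).
alpha = 2, p = 0.95, q = 0.25.
p^alpha * q^(1-alpha) = 0.95^2 * 0.25^-1 = 3.61.
(1-p)^alpha * (1-q)^(1-alpha) = 0.05^2 * 0.75^-1 = 0.003333.
sum = 3.61 + 0.003333 = 3.613333.
D = (1/1)*log(3.613333) = 1.2846

1.2846


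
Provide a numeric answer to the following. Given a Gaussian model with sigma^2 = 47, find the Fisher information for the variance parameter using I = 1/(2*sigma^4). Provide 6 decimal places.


Fisher information for variance: I(sigma^2) = 1/(2*sigma^4).
sigma^2 = 47, so sigma^4 = 2209.
I = 1/(2*2209) = 1/4418 = 0.000226

0.000226


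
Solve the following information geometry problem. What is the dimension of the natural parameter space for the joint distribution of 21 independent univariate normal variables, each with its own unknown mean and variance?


Exponential family dimension calculation:
Each univariate normal has two natural parameters (mu/sigma^2 and -1/(2 sigma^2)).
With 21 independent components, dim = 2 * 21 = 42.

42


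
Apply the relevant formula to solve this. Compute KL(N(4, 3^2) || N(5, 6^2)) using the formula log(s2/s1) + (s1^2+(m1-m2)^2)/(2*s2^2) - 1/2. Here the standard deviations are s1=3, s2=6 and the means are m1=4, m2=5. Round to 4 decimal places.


KL divergence between normal distributions:
KL = log(s2/s1) + (s1^2 + (m1-m2)^2)/(2*s2^2) - 1/2.
log(6/3) = 0.693147.
(3^2 + (4-5)^2)/(2*6^2) = (9 + 1)/72 = 0.138889.
KL = 0.693147 + 0.138889 - 0.5 = 0.3320

0.3320


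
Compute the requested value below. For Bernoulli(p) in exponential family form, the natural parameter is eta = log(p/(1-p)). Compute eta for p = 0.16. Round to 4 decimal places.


Natural parameter for Bernoulli: eta = log(p/(1-p)).
p = 0.16, 1-p = 0.84.
p/(1-p) = 0.190476.
eta = log(0.190476) = -1.6582

-1.6582


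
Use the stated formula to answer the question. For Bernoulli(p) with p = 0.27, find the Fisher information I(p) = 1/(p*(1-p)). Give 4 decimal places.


For Bernoulli(p), Fisher information is I(p) = 1/(p*(1-p)).
p = 0.27, 1-p = 0.73.
p*(1-p) = 0.1971.
I(p) = 1/0.1971 = 5.0736

5.0736


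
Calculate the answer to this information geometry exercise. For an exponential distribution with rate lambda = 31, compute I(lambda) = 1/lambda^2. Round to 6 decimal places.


Fisher information for exponential: I(lambda) = 1/lambda^2.
lambda = 31, lambda^2 = 961.
I = 1/961 = 0.001041

0.001041


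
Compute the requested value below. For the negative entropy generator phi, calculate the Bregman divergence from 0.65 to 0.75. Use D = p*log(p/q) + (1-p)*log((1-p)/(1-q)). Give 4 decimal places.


Bregman divergence with negative entropy generator:
D = p*log(p/q) + (1-p)*log((1-p)/(1-q)).
p = 0.65, q = 0.75.
p*log(p/q) = 0.65*log(0.65/0.75) = -0.093016.
(1-p)*log((1-p)/(1-q)) = 0.35*log(0.35/0.25) = 0.117765.
D = -0.093016 + 0.117765 = 0.0247

0.0247


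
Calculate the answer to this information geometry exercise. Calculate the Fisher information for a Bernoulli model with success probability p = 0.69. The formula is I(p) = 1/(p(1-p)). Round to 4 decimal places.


For Bernoulli(p), Fisher information is I(p) = 1/(p*(1-p)).
p = 0.69, 1-p = 0.31.
p*(1-p) = 0.2139.
I(p) = 1/0.2139 = 4.6751

4.6751


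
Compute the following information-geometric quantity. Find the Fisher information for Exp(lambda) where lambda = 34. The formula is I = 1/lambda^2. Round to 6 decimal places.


Fisher information for exponential: I(lambda) = 1/lambda^2.
lambda = 34, lambda^2 = 1156.
I = 1/1156 = 0.000865

0.000865


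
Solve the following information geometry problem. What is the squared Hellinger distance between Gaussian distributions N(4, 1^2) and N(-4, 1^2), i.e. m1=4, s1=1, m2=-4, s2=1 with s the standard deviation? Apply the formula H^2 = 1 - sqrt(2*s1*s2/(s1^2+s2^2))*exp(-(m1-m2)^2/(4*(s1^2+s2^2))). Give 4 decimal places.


Squared Hellinger distance for Gaussians:
H^2 = 1 - sqrt(2*s1*s2/(s1^2+s2^2)) * exp(-(m1-m2)^2/(4*(s1^2+s2^2))).
s1^2 = 1, s2^2 = 1, s1^2+s2^2 = 2.
sqrt(2*1*1/(2)) = 1.0.
(m1-m2)^2 = (8)^2 = 64.
exp(-64/(4*2)) = exp(-8.0) = 0.000335.
H^2 = 1 - 1.0*0.000335 = 0.9997

0.9997


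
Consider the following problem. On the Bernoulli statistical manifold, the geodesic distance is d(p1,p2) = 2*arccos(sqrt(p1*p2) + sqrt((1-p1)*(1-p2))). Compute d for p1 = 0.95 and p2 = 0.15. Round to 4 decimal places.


Geodesic distance on Bernoulli manifold:
d(p1,p2) = 2*arccos(sqrt(p1*p2) + sqrt((1-p1)*(1-p2))).
sqrt(p1*p2) = sqrt(0.95*0.15) = 0.377492.
sqrt((1-p1)*(1-p2)) = sqrt(0.05*0.85) = 0.206155.
arg = 0.377492 + 0.206155 = 0.583647.
d = 2*arccos(0.583647) = 1.8952

1.8952


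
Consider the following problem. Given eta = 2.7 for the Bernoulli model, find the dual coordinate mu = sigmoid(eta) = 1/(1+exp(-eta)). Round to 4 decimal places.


Dual coordinate (expectation parameter) for Bernoulli:
mu = 1/(1+exp(-eta)).
eta = 2.7.
exp(-eta) = exp(-2.7) = 0.067206.
mu = 1/(1+0.067206) = 0.9370

0.9370


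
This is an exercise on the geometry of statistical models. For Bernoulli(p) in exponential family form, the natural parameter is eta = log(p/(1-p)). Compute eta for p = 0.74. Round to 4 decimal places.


Natural parameter for Bernoulli: eta = log(p/(1-p)).
p = 0.74, 1-p = 0.26.
p/(1-p) = 2.846154.
eta = log(2.846154) = 1.0460

1.0460


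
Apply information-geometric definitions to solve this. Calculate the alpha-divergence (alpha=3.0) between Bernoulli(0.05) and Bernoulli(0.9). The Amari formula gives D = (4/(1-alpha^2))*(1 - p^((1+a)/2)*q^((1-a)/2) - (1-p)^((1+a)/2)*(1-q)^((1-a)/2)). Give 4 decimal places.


Amari alpha-divergence:
D = (4/(1-alpha^2))*(1 - p^((1+a)/2)*q^((1-a)/2) - (1-p)^((1+a)/2)*(1-q)^((1-a)/2)).
alpha = 3.0, p = 0.05, q = 0.9.
e1 = (1+alpha)/2 = 2.0, e2 = (1-alpha)/2 = -1.0.
t1 = p^e1 * q^e2 = 0.05^2.0 * 0.9^-1.0 = 0.002778.
t2 = (1-p)^e1 * (1-q)^e2 = 0.95^2.0 * 0.1^-1.0 = 9.025.
4/(1-alpha^2) = -0.5.
D = -0.5*(1 - 0.002778 - 9.025) = 4.0139

4.0139


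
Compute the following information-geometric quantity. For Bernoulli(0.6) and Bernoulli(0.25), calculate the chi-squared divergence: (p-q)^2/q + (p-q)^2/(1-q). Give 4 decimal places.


Chi-squared divergence between Bernoulli distributions:
chi^2 = (p-q)^2/q + (p-q)^2/(1-q).
p = 0.6, q = 0.25, p-q = 0.35.
(p-q)^2 = 0.1225.
term1 = 0.1225/0.25 = 0.49.
term2 = 0.1225/0.75 = 0.163333.
chi^2 = 0.49 + 0.163333 = 0.6533

0.6533


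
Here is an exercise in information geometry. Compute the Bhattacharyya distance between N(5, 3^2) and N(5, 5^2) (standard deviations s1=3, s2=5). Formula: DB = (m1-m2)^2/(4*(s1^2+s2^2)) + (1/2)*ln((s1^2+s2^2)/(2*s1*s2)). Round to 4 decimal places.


Bhattacharyya distance between two Gaussians:
DB = (m1-m2)^2/(4*(s1^2+s2^2)) + (1/2)*ln((s1^2+s2^2)/(2*s1*s2)).
(m1-m2)^2 = (0)^2 = 0.
s1^2+s2^2 = 9 + 25 = 34.
term1 = 0/136 = 0.0.
term2 = 0.5*ln(34/30.0) = 0.062582.
DB = 0.0 + 0.062582 = 0.0626

0.0626


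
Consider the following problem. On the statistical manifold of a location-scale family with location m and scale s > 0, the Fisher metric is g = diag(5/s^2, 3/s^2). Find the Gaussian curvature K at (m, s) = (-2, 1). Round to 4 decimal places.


The metric has the form g = (A dm^2 + B ds^2)/s^2 with A = 5, B = 3.
Substitute u = sqrt(A/B)*m: g = B*(du^2 + ds^2)/s^2, i.e. B times the
Poincare upper half-plane metric, which has constant Gaussian curvature -1.
Scaling a 2D metric by a constant c divides the Gaussian curvature by c,
so K = -1/B = -1/(3) = -0.3333 everywhere (the point (m, s) = (-2, 1) is irrelevant:
the curvature is constant).
The requested Gaussian curvature is K = -0.3333.

-0.3333


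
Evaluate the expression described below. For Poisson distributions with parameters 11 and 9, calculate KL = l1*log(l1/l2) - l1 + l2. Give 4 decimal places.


KL divergence for Poisson:
KL = l1*log(l1/l2) - l1 + l2.
l1 = 11, l2 = 9.
log(11/9) = 0.200671.
l1*log(l1/l2) = 11 * 0.200671 = 2.207378.
KL = 2.207378 - 11 + 9 = 0.2074

0.2074


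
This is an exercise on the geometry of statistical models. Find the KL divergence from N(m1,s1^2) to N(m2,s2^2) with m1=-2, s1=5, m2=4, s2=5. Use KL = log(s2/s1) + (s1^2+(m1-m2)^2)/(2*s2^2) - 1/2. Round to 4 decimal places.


KL divergence between normal distributions:
KL = log(s2/s1) + (s1^2 + (m1-m2)^2)/(2*s2^2) - 1/2.
log(5/5) = 0.0.
(5^2 + (-2-4)^2)/(2*5^2) = (25 + 36)/50 = 1.22.
KL = 0.0 + 1.22 - 0.5 = 0.7200

0.7200


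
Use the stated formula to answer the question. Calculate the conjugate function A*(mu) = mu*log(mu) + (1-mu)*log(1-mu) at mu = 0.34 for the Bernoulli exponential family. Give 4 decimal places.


Legendre transform for Bernoulli:
A*(mu) = mu*log(mu) + (1-mu)*log(1-mu).
mu = 0.34, 1-mu = 0.66.
mu*log(mu) = 0.34*log(0.34) = -0.366795.
(1-mu)*log(1-mu) = 0.66*log(0.66) = -0.27424.
A* = -0.366795 + -0.27424 = -0.6410

-0.6410


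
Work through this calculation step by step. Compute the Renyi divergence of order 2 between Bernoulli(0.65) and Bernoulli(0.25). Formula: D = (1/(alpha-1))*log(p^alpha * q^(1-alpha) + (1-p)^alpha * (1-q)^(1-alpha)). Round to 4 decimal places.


Renyi divergence of order alpha between Bernoulli distributions:
D = (1/(alpha-1))*log(p^alpha * q^(1-alpha) + (1-p)^alpha * (1-q)^(1-alpha)).
alpha = 2, p = 0.65, q = 0.25.
p^alpha * q^(1-alpha) = 0.65^2 * 0.25^-1 = 1.69.
(1-p)^alpha * (1-q)^(1-alpha) = 0.35^2 * 0.75^-1 = 0.163333.
sum = 1.69 + 0.163333 = 1.853333.
D = (1/1)*log(1.853333) = 0.6170

0.6170


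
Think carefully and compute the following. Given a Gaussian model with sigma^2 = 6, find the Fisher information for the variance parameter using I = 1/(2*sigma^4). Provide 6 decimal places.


Fisher information for variance: I(sigma^2) = 1/(2*sigma^4).
sigma^2 = 6, so sigma^4 = 36.
I = 1/(2*36) = 1/72 = 0.013889

0.013889


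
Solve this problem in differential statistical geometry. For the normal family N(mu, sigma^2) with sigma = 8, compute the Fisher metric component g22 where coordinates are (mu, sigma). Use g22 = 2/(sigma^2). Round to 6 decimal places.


For the 2-parameter normal family, the Fisher metric has:
  g11 = 1/sigma^2, g22 = 2/sigma^2.
sigma = 8, sigma^2 = 64.
g22 = 0.031250

0.031250


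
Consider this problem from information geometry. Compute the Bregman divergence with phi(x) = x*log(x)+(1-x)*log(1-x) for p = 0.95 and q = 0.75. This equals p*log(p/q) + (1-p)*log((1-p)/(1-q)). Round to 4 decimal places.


Bregman divergence with negative entropy generator:
D = p*log(p/q) + (1-p)*log((1-p)/(1-q)).
p = 0.95, q = 0.75.
p*log(p/q) = 0.95*log(0.95/0.75) = 0.224569.
(1-p)*log((1-p)/(1-q)) = 0.05*log(0.05/0.25) = -0.080472.
D = 0.224569 + -0.080472 = 0.1441

0.1441
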